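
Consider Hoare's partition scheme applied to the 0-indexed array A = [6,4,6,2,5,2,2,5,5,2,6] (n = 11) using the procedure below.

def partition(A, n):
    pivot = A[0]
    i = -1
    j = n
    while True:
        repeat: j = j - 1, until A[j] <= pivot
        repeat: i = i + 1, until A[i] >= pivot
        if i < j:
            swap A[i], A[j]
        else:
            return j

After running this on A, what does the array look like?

pivot=6
j stops at 10 (6), i stops at 0 (6); swap ⇒ [6,4,6,2,5,2,2,5,5,2,6]
j stops at 9 (2), i stops at 2 (6); swap ⇒ [6,4,2,2,5,2,2,5,5,6,6]
j stops at 8, i stops at 9; i≥j ⇒ return 8. A=[6,4,2,2,5,2,2,5,5,6,6]

[6,4,2,2,5,2,2,5,5,6,6]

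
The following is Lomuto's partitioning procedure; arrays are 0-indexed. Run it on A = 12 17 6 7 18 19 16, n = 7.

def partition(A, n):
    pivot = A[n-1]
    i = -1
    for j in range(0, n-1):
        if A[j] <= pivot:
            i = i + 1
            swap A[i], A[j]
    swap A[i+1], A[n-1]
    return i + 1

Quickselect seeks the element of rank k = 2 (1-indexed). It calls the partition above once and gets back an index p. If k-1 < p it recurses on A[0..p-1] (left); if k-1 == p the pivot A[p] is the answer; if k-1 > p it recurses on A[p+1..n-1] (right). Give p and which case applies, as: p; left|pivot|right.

pivot=16, i=-1
j=0: 12≤16, i=0, swap(0,0) ⇒ 12 17 6 7 18 19 16
j=1: 17>16, skip
j=2: 6≤16, i=1, swap(1,2) ⇒ 12 6 17 7 18 19 16
j=3: 7≤16, i=2, swap(2,3) ⇒ 12 6 7 17 18 19 16
j=4: 18>16, skip
j=5: 19>16, skip
swap(3,6) ⇒ 12 6 7 16 18 19 17; return 3
p = 3; k-1 = 1 < 3 ⇒ left

3; left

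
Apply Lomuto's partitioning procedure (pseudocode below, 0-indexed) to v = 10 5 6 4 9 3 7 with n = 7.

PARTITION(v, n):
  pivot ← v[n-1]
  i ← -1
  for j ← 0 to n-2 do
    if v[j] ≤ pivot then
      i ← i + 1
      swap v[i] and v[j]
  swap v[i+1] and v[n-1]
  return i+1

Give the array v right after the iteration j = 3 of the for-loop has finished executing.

pivot = v[6] = 7; i = -1
j=0: v[0]=10 > 7 → no swap
j=1: v[1]=5 ≤ 7 → i=0, swap v[0],v[1] → 5 10 6 4 9 3 7
j=2: v[2]=6 ≤ 7 → i=1, swap v[1],v[2] → 5 6 10 4 9 3 7
j=3: v[3]=4 ≤ 7 → i=2, swap v[2],v[3] → 5 6 4 10 9 3 7
(after j=3) v = 5 6 4 10 9 3 7

5 6 4 10 9 3 7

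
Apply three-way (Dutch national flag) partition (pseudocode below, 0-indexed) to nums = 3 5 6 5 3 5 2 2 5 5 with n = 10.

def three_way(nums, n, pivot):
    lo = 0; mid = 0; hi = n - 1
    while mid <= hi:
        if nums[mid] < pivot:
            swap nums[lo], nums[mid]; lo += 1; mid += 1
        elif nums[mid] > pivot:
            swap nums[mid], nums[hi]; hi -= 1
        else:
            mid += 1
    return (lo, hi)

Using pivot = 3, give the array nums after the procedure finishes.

2 2 3 3 5 5 6 5 5 5

lo=0 mid=0 hi=9
3=3: mid=1
5>3: swap(1,9), hi=8 ⇒ 3 5 6 5 3 5 2 2 5 5
5>3: swap(1,8), hi=7 ⇒ 3 5 6 5 3 5 2 2 5 5
5>3: swap(1,7), hi=6 ⇒ 3 2 6 5 3 5 2 5 5 5
2<3: swap(0,1), lo=1 mid=2 ⇒ 2 3 6 5 3 5 2 5 5 5
6>3: swap(2,6), hi=5 ⇒ 2 3 2 5 3 5 6 5 5 5
2<3: swap(1,2), lo=2 mid=3 ⇒ 2 2 3 5 3 5 6 5 5 5
5>3: swap(3,5), hi=4 ⇒ 2 2 3 5 3 5 6 5 5 5
5>3: swap(3,4), hi=3 ⇒ 2 2 3 3 5 5 6 5 5 5
3=3: mid=4
done. lo=2 hi=3; nums=2 2 3 3 5 5 6 5 5 5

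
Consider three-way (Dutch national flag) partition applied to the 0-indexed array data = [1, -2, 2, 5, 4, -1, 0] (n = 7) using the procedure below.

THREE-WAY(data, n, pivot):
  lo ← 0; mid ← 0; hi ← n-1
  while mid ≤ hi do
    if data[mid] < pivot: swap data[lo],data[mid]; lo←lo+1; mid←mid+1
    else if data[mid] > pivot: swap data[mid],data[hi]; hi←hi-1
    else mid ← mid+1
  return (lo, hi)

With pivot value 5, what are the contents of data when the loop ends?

lo=0 mid=0 hi=6
1<5: swap(0,0), lo=1 mid=1 ⇒ [1, -2, 2, 5, 4, -1, 0]
-2<5: swap(1,1), lo=2 mid=2 ⇒ [1, -2, 2, 5, 4, -1, 0]
2<5: swap(2,2), lo=3 mid=3 ⇒ [1, -2, 2, 5, 4, -1, 0]
5=5: mid=4
4<5: swap(3,4), lo=4 mid=5 ⇒ [1, -2, 2, 4, 5, -1, 0]
-1<5: swap(4,5), lo=5 mid=6 ⇒ [1, -2, 2, 4, -1, 5, 0]
0<5: swap(5,6), lo=6 mid=7 ⇒ [1, -2, 2, 4, -1, 0, 5]
done. lo=6 hi=6; data=[1, -2, 2, 4, -1, 0, 5]

[1, -2, 2, 4, -1, 0, 5]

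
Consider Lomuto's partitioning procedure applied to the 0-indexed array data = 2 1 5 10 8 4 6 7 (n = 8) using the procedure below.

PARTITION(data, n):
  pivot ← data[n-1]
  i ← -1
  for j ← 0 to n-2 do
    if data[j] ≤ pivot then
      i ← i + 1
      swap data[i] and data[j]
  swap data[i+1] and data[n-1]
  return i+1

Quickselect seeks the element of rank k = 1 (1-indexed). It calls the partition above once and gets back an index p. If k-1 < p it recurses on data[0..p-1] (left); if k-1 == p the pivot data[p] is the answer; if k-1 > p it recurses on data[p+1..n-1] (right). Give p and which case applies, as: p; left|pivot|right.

pivot = data[7] = 7; i = -1
j=0: data[0]=2 ≤ 7 → i=0, swap data[0],data[0] (no change) → 2 1 5 10 8 4 6 7
j=1: data[1]=1 ≤ 7 → i=1, swap data[1],data[1] (no change) → 2 1 5 10 8 4 6 7
j=2: data[2]=5 ≤ 7 → i=2, swap data[2],data[2] (no change) → 2 1 5 10 8 4 6 7
j=3: data[3]=10 > 7 → no swap
j=4: data[4]=8 > 7 → no swap
j=5: data[5]=4 ≤ 7 → i=3, swap data[3],data[5] → 2 1 5 4 8 10 6 7
j=6: data[6]=6 ≤ 7 → i=4, swap data[4],data[6] → 2 1 5 4 6 10 8 7
final swap data[5],data[7] → 2 1 5 4 6 7 8 10; return 5
p = 5; k-1 = 0 < 5 ⇒ left

5; left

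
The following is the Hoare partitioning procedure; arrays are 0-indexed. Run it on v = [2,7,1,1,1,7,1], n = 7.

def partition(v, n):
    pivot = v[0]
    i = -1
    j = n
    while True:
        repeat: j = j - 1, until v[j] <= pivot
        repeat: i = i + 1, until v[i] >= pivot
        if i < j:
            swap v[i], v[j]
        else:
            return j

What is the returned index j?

3

pivot = v[0] = 2; i = -1, j = 7
j→6 (v[6]=1≤2), i→0 (v[0]=2≥2); i<j, swap → [1,7,1,1,1,7,2]
j→4 (v[4]=1≤2), i→1 (v[1]=7≥2); i<j, swap → [1,1,1,1,7,7,2]
j→3, i→4; i≥j, return j=3. v = [1,1,1,1,7,7,2]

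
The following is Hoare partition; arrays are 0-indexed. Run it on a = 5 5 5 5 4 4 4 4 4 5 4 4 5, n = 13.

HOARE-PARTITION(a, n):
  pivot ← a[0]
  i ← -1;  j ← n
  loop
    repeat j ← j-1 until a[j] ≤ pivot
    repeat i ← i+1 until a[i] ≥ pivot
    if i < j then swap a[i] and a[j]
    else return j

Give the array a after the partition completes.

5 4 4 5 4 4 4 4 4 5 5 5 5

pivot=5
j stops at 12 (5), i stops at 0 (5); swap ⇒ 5 5 5 5 4 4 4 4 4 5 4 4 5
j stops at 11 (4), i stops at 1 (5); swap ⇒ 5 4 5 5 4 4 4 4 4 5 4 5 5
j stops at 10 (4), i stops at 2 (5); swap ⇒ 5 4 4 5 4 4 4 4 4 5 5 5 5
j stops at 9 (5), i stops at 3 (5); swap ⇒ 5 4 4 5 4 4 4 4 4 5 5 5 5
j stops at 8, i stops at 9; i≥j ⇒ return 8. a=5 4 4 5 4 4 4 4 4 5 5 5 5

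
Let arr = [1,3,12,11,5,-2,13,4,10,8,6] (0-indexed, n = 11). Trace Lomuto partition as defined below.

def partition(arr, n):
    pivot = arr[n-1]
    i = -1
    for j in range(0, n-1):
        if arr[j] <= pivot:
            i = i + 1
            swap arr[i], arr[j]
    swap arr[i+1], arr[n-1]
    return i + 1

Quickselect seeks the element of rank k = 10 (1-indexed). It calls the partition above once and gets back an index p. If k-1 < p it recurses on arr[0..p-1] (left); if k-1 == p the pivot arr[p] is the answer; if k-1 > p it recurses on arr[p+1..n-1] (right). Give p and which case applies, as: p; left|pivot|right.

5; right

pivot = arr[10] = 6; i = -1
j=0: arr[0]=1 ≤ 6 → i=0, swap arr[0],arr[0] (no change) → [1,3,12,11,5,-2,13,4,10,8,6]
j=1: arr[1]=3 ≤ 6 → i=1, swap arr[1],arr[1] (no change) → [1,3,12,11,5,-2,13,4,10,8,6]
j=2: arr[2]=12 > 6 → no swap
j=3: arr[3]=11 > 6 → no swap
j=4: arr[4]=5 ≤ 6 → i=2, swap arr[2],arr[4] → [1,3,5,11,12,-2,13,4,10,8,6]
j=5: arr[5]=-2 ≤ 6 → i=3, swap arr[3],arr[5] → [1,3,5,-2,12,11,13,4,10,8,6]
j=6: arr[6]=13 > 6 → no swap
j=7: arr[7]=4 ≤ 6 → i=4, swap arr[4],arr[7] → [1,3,5,-2,4,11,13,12,10,8,6]
j=8: arr[8]=10 > 6 → no swap
j=9: arr[9]=8 > 6 → no swap
final swap arr[5],arr[10] → [1,3,5,-2,4,6,13,12,10,8,11]; return 5
p = 5; k-1 = 9 > 5 ⇒ right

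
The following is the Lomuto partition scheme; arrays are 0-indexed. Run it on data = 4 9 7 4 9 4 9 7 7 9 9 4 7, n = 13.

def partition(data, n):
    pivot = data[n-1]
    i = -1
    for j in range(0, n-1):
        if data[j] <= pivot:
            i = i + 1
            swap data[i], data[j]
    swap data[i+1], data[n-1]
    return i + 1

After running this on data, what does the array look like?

pivot=7, i=-1
j=0: 4≤7, i=0, swap(0,0) ⇒ 4 9 7 4 9 4 9 7 7 9 9 4 7
j=1: 9>7, skip
j=2: 7≤7, i=1, swap(1,2) ⇒ 4 7 9 4 9 4 9 7 7 9 9 4 7
j=3: 4≤7, i=2, swap(2,3) ⇒ 4 7 4 9 9 4 9 7 7 9 9 4 7
j=4: 9>7, skip
j=5: 4≤7, i=3, swap(3,5) ⇒ 4 7 4 4 9 9 9 7 7 9 9 4 7
j=6: 9>7, skip
j=7: 7≤7, i=4, swap(4,7) ⇒ 4 7 4 4 7 9 9 9 7 9 9 4 7
j=8: 7≤7, i=5, swap(5,8) ⇒ 4 7 4 4 7 7 9 9 9 9 9 4 7
j=9: 9>7, skip
j=10: 9>7, skip
j=11: 4≤7, i=6, swap(6,11) ⇒ 4 7 4 4 7 7 4 9 9 9 9 9 7
swap(7,12) ⇒ 4 7 4 4 7 7 4 7 9 9 9 9 9; return 7

4 7 4 4 7 7 4 7 9 9 9 9 9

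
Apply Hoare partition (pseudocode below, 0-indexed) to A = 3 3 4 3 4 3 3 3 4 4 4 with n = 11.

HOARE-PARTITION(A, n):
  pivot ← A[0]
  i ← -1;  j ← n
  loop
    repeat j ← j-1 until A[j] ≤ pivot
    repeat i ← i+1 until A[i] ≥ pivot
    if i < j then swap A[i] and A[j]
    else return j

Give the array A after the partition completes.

3 3 3 3 4 4 3 3 4 4 4

pivot = A[0] = 3; i = -1, j = 11
j→7 (A[7]=3≤3), i→0 (A[0]=3≥3); i<j, swap → 3 3 4 3 4 3 3 3 4 4 4
j→6 (A[6]=3≤3), i→1 (A[1]=3≥3); i<j, swap → 3 3 4 3 4 3 3 3 4 4 4
j→5 (A[5]=3≤3), i→2 (A[2]=4≥3); i<j, swap → 3 3 3 3 4 4 3 3 4 4 4
j→3, i→3; i≥j, return j=3. A = 3 3 3 3 4 4 3 3 4 4 4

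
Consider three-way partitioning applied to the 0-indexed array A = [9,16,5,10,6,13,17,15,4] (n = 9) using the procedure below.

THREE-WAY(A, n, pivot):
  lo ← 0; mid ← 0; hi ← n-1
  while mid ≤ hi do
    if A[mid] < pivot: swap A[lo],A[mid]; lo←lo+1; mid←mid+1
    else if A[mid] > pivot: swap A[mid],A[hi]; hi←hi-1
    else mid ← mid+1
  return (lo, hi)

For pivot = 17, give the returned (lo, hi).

(8, 8)

lo=0 mid=0 hi=8
9<17: swap(0,0), lo=1 mid=1 ⇒ [9,16,5,10,6,13,17,15,4]
16<17: swap(1,1), lo=2 mid=2 ⇒ [9,16,5,10,6,13,17,15,4]
5<17: swap(2,2), lo=3 mid=3 ⇒ [9,16,5,10,6,13,17,15,4]
10<17: swap(3,3), lo=4 mid=4 ⇒ [9,16,5,10,6,13,17,15,4]
6<17: swap(4,4), lo=5 mid=5 ⇒ [9,16,5,10,6,13,17,15,4]
13<17: swap(5,5), lo=6 mid=6 ⇒ [9,16,5,10,6,13,17,15,4]
17=17: mid=7
15<17: swap(6,7), lo=7 mid=8 ⇒ [9,16,5,10,6,13,15,17,4]
4<17: swap(7,8), lo=8 mid=9 ⇒ [9,16,5,10,6,13,15,4,17]
done. lo=8 hi=8; A=[9,16,5,10,6,13,15,4,17]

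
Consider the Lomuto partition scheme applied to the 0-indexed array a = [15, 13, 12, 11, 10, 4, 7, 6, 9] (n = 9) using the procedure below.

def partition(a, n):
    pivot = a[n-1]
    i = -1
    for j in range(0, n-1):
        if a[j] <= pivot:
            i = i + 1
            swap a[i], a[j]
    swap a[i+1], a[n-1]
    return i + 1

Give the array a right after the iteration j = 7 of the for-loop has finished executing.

pivot = a[8] = 9; i = -1
j=0: a[0]=15 > 9 → no swap
j=1: a[1]=13 > 9 → no swap
j=2: a[2]=12 > 9 → no swap
j=3: a[3]=11 > 9 → no swap
j=4: a[4]=10 > 9 → no swap
j=5: a[5]=4 ≤ 9 → i=0, swap a[0],a[5] → [4, 13, 12, 11, 10, 15, 7, 6, 9]
j=6: a[6]=7 ≤ 9 → i=1, swap a[1],a[6] → [4, 7, 12, 11, 10, 15, 13, 6, 9]
j=7: a[7]=6 ≤ 9 → i=2, swap a[2],a[7] → [4, 7, 6, 11, 10, 15, 13, 12, 9]
(after j=7) a = [4, 7, 6, 11, 10, 15, 13, 12, 9]

[4, 7, 6, 11, 10, 15, 13, 12, 9]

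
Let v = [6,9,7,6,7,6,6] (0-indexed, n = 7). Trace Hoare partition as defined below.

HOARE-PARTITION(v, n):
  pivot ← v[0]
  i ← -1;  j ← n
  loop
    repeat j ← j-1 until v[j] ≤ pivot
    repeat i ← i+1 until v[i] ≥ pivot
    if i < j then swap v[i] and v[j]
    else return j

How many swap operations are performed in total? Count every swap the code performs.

pivot=6
j stops at 6 (6), i stops at 0 (6); swap ⇒ [6,9,7,6,7,6,6]
j stops at 5 (6), i stops at 1 (9); swap ⇒ [6,6,7,6,7,9,6]
j stops at 3 (6), i stops at 2 (7); swap ⇒ [6,6,6,7,7,9,6]
j stops at 2, i stops at 3; i≥j ⇒ return 2. v=[6,6,6,7,7,9,6]

3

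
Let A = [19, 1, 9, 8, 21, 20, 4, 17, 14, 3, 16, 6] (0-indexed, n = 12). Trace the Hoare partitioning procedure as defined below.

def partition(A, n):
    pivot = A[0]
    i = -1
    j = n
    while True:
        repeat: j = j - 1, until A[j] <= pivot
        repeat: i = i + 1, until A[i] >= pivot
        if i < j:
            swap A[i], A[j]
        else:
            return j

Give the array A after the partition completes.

[6, 1, 9, 8, 16, 3, 4, 17, 14, 20, 21, 19]

pivot=19
j stops at 11 (6), i stops at 0 (19); swap ⇒ [6, 1, 9, 8, 21, 20, 4, 17, 14, 3, 16, 19]
j stops at 10 (16), i stops at 4 (21); swap ⇒ [6, 1, 9, 8, 16, 20, 4, 17, 14, 3, 21, 19]
j stops at 9 (3), i stops at 5 (20); swap ⇒ [6, 1, 9, 8, 16, 3, 4, 17, 14, 20, 21, 19]
j stops at 8, i stops at 9; i≥j ⇒ return 8. A=[6, 1, 9, 8, 16, 3, 4, 17, 14, 20, 21, 19]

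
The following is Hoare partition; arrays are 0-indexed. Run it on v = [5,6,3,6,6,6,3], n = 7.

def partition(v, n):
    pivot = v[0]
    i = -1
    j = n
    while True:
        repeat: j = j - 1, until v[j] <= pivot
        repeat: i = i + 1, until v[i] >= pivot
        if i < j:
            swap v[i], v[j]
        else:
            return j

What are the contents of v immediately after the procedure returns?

pivot = v[0] = 5; i = -1, j = 7
j→6 (v[6]=3≤5), i→0 (v[0]=5≥5); i<j, swap → [3,6,3,6,6,6,5]
j→2 (v[2]=3≤5), i→1 (v[1]=6≥5); i<j, swap → [3,3,6,6,6,6,5]
j→1, i→2; i≥j, return j=1. v = [3,3,6,6,6,6,5]

[3,3,6,6,6,6,5]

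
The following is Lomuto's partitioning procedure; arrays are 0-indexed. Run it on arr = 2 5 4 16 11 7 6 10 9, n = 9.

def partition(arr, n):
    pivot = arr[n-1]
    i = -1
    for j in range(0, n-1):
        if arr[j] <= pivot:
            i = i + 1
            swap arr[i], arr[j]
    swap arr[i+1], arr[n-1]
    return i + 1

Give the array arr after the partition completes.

2 5 4 7 6 9 11 10 16

pivot = arr[8] = 9; i = -1
j=0: arr[0]=2 ≤ 9 → i=0, swap arr[0],arr[0] (no change) → 2 5 4 16 11 7 6 10 9
j=1: arr[1]=5 ≤ 9 → i=1, swap arr[1],arr[1] (no change) → 2 5 4 16 11 7 6 10 9
j=2: arr[2]=4 ≤ 9 → i=2, swap arr[2],arr[2] (no change) → 2 5 4 16 11 7 6 10 9
j=3: arr[3]=16 > 9 → no swap
j=4: arr[4]=11 > 9 → no swap
j=5: arr[5]=7 ≤ 9 → i=3, swap arr[3],arr[5] → 2 5 4 7 11 16 6 10 9
j=6: arr[6]=6 ≤ 9 → i=4, swap arr[4],arr[6] → 2 5 4 7 6 16 11 10 9
j=7: arr[7]=10 > 9 → no swap
final swap arr[5],arr[8] → 2 5 4 7 6 9 11 10 16; return 5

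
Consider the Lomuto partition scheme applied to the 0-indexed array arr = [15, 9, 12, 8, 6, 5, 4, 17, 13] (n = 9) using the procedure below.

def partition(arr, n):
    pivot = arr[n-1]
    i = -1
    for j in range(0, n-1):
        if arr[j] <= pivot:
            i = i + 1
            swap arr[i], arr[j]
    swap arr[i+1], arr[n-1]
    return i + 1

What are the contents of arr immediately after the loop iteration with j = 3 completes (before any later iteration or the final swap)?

pivot=13, i=-1
j=0: 15>13, skip
j=1: 9≤13, i=0, swap(0,1) ⇒ [9, 15, 12, 8, 6, 5, 4, 17, 13]
j=2: 12≤13, i=1, swap(1,2) ⇒ [9, 12, 15, 8, 6, 5, 4, 17, 13]
j=3: 8≤13, i=2, swap(2,3) ⇒ [9, 12, 8, 15, 6, 5, 4, 17, 13]
(after j=3) arr = [9, 12, 8, 15, 6, 5, 4, 17, 13]

[9, 12, 8, 15, 6, 5, 4, 17, 13]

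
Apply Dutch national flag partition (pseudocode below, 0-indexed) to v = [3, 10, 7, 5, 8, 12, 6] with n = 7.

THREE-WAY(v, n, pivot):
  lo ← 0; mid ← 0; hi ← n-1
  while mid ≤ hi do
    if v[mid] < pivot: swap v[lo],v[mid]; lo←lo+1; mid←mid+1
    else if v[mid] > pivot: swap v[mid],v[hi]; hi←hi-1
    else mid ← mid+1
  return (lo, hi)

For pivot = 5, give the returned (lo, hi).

pivot = 5; lo=0, mid=0, hi=6
v[mid]=3<5: swap v[0],v[0]; lo=1,mid=1 → [3, 10, 7, 5, 8, 12, 6]
v[mid]=10>5: swap v[1],v[6]; hi=5 → [3, 6, 7, 5, 8, 12, 10]
v[mid]=6>5: swap v[1],v[5]; hi=4 → [3, 12, 7, 5, 8, 6, 10]
v[mid]=12>5: swap v[1],v[4]; hi=3 → [3, 8, 7, 5, 12, 6, 10]
v[mid]=8>5: swap v[1],v[3]; hi=2 → [3, 5, 7, 8, 12, 6, 10]
v[mid]=5=5: mid=2
v[mid]=7>5: swap v[2],v[2]; hi=1 → [3, 5, 7, 8, 12, 6, 10]
end: lo=1, hi=1; v = [3, 5, 7, 8, 12, 6, 10]

(1, 1)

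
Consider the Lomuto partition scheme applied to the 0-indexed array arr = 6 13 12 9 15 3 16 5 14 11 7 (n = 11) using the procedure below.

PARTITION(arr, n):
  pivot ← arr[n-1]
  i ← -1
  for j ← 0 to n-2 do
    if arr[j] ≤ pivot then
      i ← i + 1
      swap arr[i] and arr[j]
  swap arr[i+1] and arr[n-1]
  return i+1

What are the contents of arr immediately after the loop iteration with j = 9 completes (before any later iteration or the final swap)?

pivot = arr[10] = 7; i = -1
j=0: arr[0]=6 ≤ 7 → i=0, swap arr[0],arr[0] (no change) → 6 13 12 9 15 3 16 5 14 11 7
j=1: arr[1]=13 > 7 → no swap
j=2: arr[2]=12 > 7 → no swap
j=3: arr[3]=9 > 7 → no swap
j=4: arr[4]=15 > 7 → no swap
j=5: arr[5]=3 ≤ 7 → i=1, swap arr[1],arr[5] → 6 3 12 9 15 13 16 5 14 11 7
j=6: arr[6]=16 > 7 → no swap
j=7: arr[7]=5 ≤ 7 → i=2, swap arr[2],arr[7] → 6 3 5 9 15 13 16 12 14 11 7
j=8: arr[8]=14 > 7 → no swap
j=9: arr[9]=11 > 7 → no swap
(after j=9) arr = 6 3 5 9 15 13 16 12 14 11 7

6 3 5 9 15 13 16 12 14 11 7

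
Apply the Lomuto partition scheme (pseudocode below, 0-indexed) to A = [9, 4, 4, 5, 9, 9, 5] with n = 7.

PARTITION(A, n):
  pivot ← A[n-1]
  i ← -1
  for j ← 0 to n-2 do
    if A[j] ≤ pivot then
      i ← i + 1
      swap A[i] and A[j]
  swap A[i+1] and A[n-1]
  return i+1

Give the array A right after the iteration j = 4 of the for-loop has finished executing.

pivot = A[6] = 5; i = -1
j=0: A[0]=9 > 5 → no swap
j=1: A[1]=4 ≤ 5 → i=0, swap A[0],A[1] → [4, 9, 4, 5, 9, 9, 5]
j=2: A[2]=4 ≤ 5 → i=1, swap A[1],A[2] → [4, 4, 9, 5, 9, 9, 5]
j=3: A[3]=5 ≤ 5 → i=2, swap A[2],A[3] → [4, 4, 5, 9, 9, 9, 5]
j=4: A[4]=9 > 5 → no swap
(after j=4) A = [4, 4, 5, 9, 9, 9, 5]

[4, 4, 5, 9, 9, 9, 5]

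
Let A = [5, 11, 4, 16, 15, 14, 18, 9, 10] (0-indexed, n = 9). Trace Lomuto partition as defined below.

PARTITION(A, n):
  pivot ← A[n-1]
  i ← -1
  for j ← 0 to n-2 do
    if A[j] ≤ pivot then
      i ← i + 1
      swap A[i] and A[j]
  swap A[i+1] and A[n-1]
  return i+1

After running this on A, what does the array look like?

[5, 4, 9, 10, 15, 14, 18, 11, 16]

pivot = A[8] = 10; i = -1
j=0: A[0]=5 ≤ 10 → i=0, swap A[0],A[0] (no change) → [5, 11, 4, 16, 15, 14, 18, 9, 10]
j=1: A[1]=11 > 10 → no swap
j=2: A[2]=4 ≤ 10 → i=1, swap A[1],A[2] → [5, 4, 11, 16, 15, 14, 18, 9, 10]
j=3: A[3]=16 > 10 → no swap
j=4: A[4]=15 > 10 → no swap
j=5: A[5]=14 > 10 → no swap
j=6: A[6]=18 > 10 → no swap
j=7: A[7]=9 ≤ 10 → i=2, swap A[2],A[7] → [5, 4, 9, 16, 15, 14, 18, 11, 10]
final swap A[3],A[8] → [5, 4, 9, 10, 15, 14, 18, 11, 16]; return 3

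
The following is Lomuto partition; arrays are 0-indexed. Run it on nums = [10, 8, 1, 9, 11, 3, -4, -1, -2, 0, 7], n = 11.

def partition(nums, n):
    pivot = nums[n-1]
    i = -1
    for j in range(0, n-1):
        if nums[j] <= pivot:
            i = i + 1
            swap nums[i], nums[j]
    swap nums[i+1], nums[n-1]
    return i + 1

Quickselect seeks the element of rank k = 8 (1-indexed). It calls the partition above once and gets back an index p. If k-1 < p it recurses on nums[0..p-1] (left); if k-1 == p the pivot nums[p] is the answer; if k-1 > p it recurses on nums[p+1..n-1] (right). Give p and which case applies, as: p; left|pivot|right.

6; right

pivot = nums[10] = 7; i = -1
j=0: nums[0]=10 > 7 → no swap
j=1: nums[1]=8 > 7 → no swap
j=2: nums[2]=1 ≤ 7 → i=0, swap nums[0],nums[2] → [1, 8, 10, 9, 11, 3, -4, -1, -2, 0, 7]
j=3: nums[3]=9 > 7 → no swap
j=4: nums[4]=11 > 7 → no swap
j=5: nums[5]=3 ≤ 7 → i=1, swap nums[1],nums[5] → [1, 3, 10, 9, 11, 8, -4, -1, -2, 0, 7]
j=6: nums[6]=-4 ≤ 7 → i=2, swap nums[2],nums[6] → [1, 3, -4, 9, 11, 8, 10, -1, -2, 0, 7]
j=7: nums[7]=-1 ≤ 7 → i=3, swap nums[3],nums[7] → [1, 3, -4, -1, 11, 8, 10, 9, -2, 0, 7]
j=8: nums[8]=-2 ≤ 7 → i=4, swap nums[4],nums[8] → [1, 3, -4, -1, -2, 8, 10, 9, 11, 0, 7]
j=9: nums[9]=0 ≤ 7 → i=5, swap nums[5],nums[9] → [1, 3, -4, -1, -2, 0, 10, 9, 11, 8, 7]
final swap nums[6],nums[10] → [1, 3, -4, -1, -2, 0, 7, 9, 11, 8, 10]; return 6
p = 6; k-1 = 7 > 6 ⇒ right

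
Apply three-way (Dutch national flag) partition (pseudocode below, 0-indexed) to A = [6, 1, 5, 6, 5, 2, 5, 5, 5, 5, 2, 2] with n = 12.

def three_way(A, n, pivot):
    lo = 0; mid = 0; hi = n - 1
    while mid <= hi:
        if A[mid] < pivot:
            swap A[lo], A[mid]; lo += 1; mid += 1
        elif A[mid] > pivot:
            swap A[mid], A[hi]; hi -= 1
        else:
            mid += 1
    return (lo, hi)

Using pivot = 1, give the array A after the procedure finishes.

lo=0 mid=0 hi=11
6>1: swap(0,11), hi=10 ⇒ [2, 1, 5, 6, 5, 2, 5, 5, 5, 5, 2, 6]
2>1: swap(0,10), hi=9 ⇒ [2, 1, 5, 6, 5, 2, 5, 5, 5, 5, 2, 6]
2>1: swap(0,9), hi=8 ⇒ [5, 1, 5, 6, 5, 2, 5, 5, 5, 2, 2, 6]
5>1: swap(0,8), hi=7 ⇒ [5, 1, 5, 6, 5, 2, 5, 5, 5, 2, 2, 6]
5>1: swap(0,7), hi=6 ⇒ [5, 1, 5, 6, 5, 2, 5, 5, 5, 2, 2, 6]
5>1: swap(0,6), hi=5 ⇒ [5, 1, 5, 6, 5, 2, 5, 5, 5, 2, 2, 6]
5>1: swap(0,5), hi=4 ⇒ [2, 1, 5, 6, 5, 5, 5, 5, 5, 2, 2, 6]
2>1: swap(0,4), hi=3 ⇒ [5, 1, 5, 6, 2, 5, 5, 5, 5, 2, 2, 6]
5>1: swap(0,3), hi=2 ⇒ [6, 1, 5, 5, 2, 5, 5, 5, 5, 2, 2, 6]
6>1: swap(0,2), hi=1 ⇒ [5, 1, 6, 5, 2, 5, 5, 5, 5, 2, 2, 6]
5>1: swap(0,1), hi=0 ⇒ [1, 5, 6, 5, 2, 5, 5, 5, 5, 2, 2, 6]
1=1: mid=1
done. lo=0 hi=0; A=[1, 5, 6, 5, 2, 5, 5, 5, 5, 2, 2, 6]

[1, 5, 6, 5, 2, 5, 5, 5, 5, 2, 2, 6]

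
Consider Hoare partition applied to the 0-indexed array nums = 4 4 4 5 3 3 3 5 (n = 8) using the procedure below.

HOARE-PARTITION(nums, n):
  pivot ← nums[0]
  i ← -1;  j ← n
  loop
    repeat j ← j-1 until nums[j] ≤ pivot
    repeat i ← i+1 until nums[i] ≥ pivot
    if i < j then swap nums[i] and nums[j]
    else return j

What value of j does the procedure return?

2

pivot=4
j stops at 6 (3), i stops at 0 (4); swap ⇒ 3 4 4 5 3 3 4 5
j stops at 5 (3), i stops at 1 (4); swap ⇒ 3 3 4 5 3 4 4 5
j stops at 4 (3), i stops at 2 (4); swap ⇒ 3 3 3 5 4 4 4 5
j stops at 2, i stops at 3; i≥j ⇒ return 2. nums=3 3 3 5 4 4 4 5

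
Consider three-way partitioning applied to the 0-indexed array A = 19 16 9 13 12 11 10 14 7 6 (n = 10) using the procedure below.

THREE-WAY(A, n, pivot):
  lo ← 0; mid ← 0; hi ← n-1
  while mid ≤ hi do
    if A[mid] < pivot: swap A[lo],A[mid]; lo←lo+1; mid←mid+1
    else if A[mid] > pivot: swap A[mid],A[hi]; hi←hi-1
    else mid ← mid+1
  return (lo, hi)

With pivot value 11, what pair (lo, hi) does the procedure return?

lo=0 mid=0 hi=9
19>11: swap(0,9), hi=8 ⇒ 6 16 9 13 12 11 10 14 7 19
6<11: swap(0,0), lo=1 mid=1 ⇒ 6 16 9 13 12 11 10 14 7 19
16>11: swap(1,8), hi=7 ⇒ 6 7 9 13 12 11 10 14 16 19
7<11: swap(1,1), lo=2 mid=2 ⇒ 6 7 9 13 12 11 10 14 16 19
9<11: swap(2,2), lo=3 mid=3 ⇒ 6 7 9 13 12 11 10 14 16 19
13>11: swap(3,7), hi=6 ⇒ 6 7 9 14 12 11 10 13 16 19
14>11: swap(3,6), hi=5 ⇒ 6 7 9 10 12 11 14 13 16 19
10<11: swap(3,3), lo=4 mid=4 ⇒ 6 7 9 10 12 11 14 13 16 19
12>11: swap(4,5), hi=4 ⇒ 6 7 9 10 11 12 14 13 16 19
11=11: mid=5
done. lo=4 hi=4; A=6 7 9 10 11 12 14 13 16 19

(4, 4)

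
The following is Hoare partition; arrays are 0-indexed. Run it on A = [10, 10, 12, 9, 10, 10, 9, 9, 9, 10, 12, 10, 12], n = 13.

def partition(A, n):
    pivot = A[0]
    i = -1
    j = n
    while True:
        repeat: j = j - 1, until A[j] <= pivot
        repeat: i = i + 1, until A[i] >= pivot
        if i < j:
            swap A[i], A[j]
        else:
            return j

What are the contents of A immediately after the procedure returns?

pivot=10
j stops at 11 (10), i stops at 0 (10); swap ⇒ [10, 10, 12, 9, 10, 10, 9, 9, 9, 10, 12, 10, 12]
j stops at 9 (10), i stops at 1 (10); swap ⇒ [10, 10, 12, 9, 10, 10, 9, 9, 9, 10, 12, 10, 12]
j stops at 8 (9), i stops at 2 (12); swap ⇒ [10, 10, 9, 9, 10, 10, 9, 9, 12, 10, 12, 10, 12]
j stops at 7 (9), i stops at 4 (10); swap ⇒ [10, 10, 9, 9, 9, 10, 9, 10, 12, 10, 12, 10, 12]
j stops at 6 (9), i stops at 5 (10); swap ⇒ [10, 10, 9, 9, 9, 9, 10, 10, 12, 10, 12, 10, 12]
j stops at 5, i stops at 6; i≥j ⇒ return 5. A=[10, 10, 9, 9, 9, 9, 10, 10, 12, 10, 12, 10, 12]

[10, 10, 9, 9, 9, 9, 10, 10, 12, 10, 12, 10, 12]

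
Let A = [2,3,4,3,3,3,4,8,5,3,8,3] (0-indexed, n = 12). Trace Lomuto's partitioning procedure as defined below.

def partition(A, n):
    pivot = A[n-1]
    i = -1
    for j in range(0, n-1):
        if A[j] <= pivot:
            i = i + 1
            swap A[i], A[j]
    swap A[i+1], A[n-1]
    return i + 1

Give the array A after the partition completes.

pivot=3, i=-1
j=0: 2≤3, i=0, swap(0,0) ⇒ [2,3,4,3,3,3,4,8,5,3,8,3]
j=1: 3≤3, i=1, swap(1,1) ⇒ [2,3,4,3,3,3,4,8,5,3,8,3]
j=2: 4>3, skip
j=3: 3≤3, i=2, swap(2,3) ⇒ [2,3,3,4,3,3,4,8,5,3,8,3]
j=4: 3≤3, i=3, swap(3,4) ⇒ [2,3,3,3,4,3,4,8,5,3,8,3]
j=5: 3≤3, i=4, swap(4,5) ⇒ [2,3,3,3,3,4,4,8,5,3,8,3]
j=6: 4>3, skip
j=7: 8>3, skip
j=8: 5>3, skip
j=9: 3≤3, i=5, swap(5,9) ⇒ [2,3,3,3,3,3,4,8,5,4,8,3]
j=10: 8>3, skip
swap(6,11) ⇒ [2,3,3,3,3,3,3,8,5,4,8,4]; return 6

[2,3,3,3,3,3,3,8,5,4,8,4]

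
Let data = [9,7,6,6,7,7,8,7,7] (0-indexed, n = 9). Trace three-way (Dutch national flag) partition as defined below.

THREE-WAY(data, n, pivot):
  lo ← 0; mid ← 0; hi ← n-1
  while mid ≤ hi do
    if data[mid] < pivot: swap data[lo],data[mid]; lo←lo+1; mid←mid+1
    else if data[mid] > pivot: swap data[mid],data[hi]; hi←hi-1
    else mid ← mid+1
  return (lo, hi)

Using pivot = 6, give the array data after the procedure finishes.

pivot = 6; lo=0, mid=0, hi=8
data[mid]=9>6: swap data[0],data[8]; hi=7 → [7,7,6,6,7,7,8,7,9]
data[mid]=7>6: swap data[0],data[7]; hi=6 → [7,7,6,6,7,7,8,7,9]
data[mid]=7>6: swap data[0],data[6]; hi=5 → [8,7,6,6,7,7,7,7,9]
data[mid]=8>6: swap data[0],data[5]; hi=4 → [7,7,6,6,7,8,7,7,9]
data[mid]=7>6: swap data[0],data[4]; hi=3 → [7,7,6,6,7,8,7,7,9]
data[mid]=7>6: swap data[0],data[3]; hi=2 → [6,7,6,7,7,8,7,7,9]
data[mid]=6=6: mid=1
data[mid]=7>6: swap data[1],data[2]; hi=1 → [6,6,7,7,7,8,7,7,9]
data[mid]=6=6: mid=2
end: lo=0, hi=1; data = [6,6,7,7,7,8,7,7,9]

[6,6,7,7,7,8,7,7,9]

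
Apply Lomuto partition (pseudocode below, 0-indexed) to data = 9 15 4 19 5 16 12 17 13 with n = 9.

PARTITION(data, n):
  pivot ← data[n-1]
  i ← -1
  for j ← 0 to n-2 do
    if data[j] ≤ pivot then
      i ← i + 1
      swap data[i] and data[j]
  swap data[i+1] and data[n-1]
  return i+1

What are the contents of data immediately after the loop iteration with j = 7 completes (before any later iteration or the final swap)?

pivot=13, i=-1
j=0: 9≤13, i=0, swap(0,0) ⇒ 9 15 4 19 5 16 12 17 13
j=1: 15>13, skip
j=2: 4≤13, i=1, swap(1,2) ⇒ 9 4 15 19 5 16 12 17 13
j=3: 19>13, skip
j=4: 5≤13, i=2, swap(2,4) ⇒ 9 4 5 19 15 16 12 17 13
j=5: 16>13, skip
j=6: 12≤13, i=3, swap(3,6) ⇒ 9 4 5 12 15 16 19 17 13
j=7: 17>13, skip
(after j=7) data = 9 4 5 12 15 16 19 17 13

9 4 5 12 15 16 19 17 13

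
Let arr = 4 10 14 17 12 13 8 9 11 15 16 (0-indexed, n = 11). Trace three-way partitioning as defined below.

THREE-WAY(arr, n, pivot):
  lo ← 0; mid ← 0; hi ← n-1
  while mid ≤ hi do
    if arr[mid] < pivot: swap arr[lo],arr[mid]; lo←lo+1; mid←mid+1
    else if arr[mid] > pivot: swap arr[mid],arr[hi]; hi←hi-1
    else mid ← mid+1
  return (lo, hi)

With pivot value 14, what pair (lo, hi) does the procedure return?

(7, 7)

lo=0 mid=0 hi=10
4<14: swap(0,0), lo=1 mid=1 ⇒ 4 10 14 17 12 13 8 9 11 15 16
10<14: swap(1,1), lo=2 mid=2 ⇒ 4 10 14 17 12 13 8 9 11 15 16
14=14: mid=3
17>14: swap(3,10), hi=9 ⇒ 4 10 14 16 12 13 8 9 11 15 17
16>14: swap(3,9), hi=8 ⇒ 4 10 14 15 12 13 8 9 11 16 17
15>14: swap(3,8), hi=7 ⇒ 4 10 14 11 12 13 8 9 15 16 17
11<14: swap(2,3), lo=3 mid=4 ⇒ 4 10 11 14 12 13 8 9 15 16 17
12<14: swap(3,4), lo=4 mid=5 ⇒ 4 10 11 12 14 13 8 9 15 16 17
13<14: swap(4,5), lo=5 mid=6 ⇒ 4 10 11 12 13 14 8 9 15 16 17
8<14: swap(5,6), lo=6 mid=7 ⇒ 4 10 11 12 13 8 14 9 15 16 17
9<14: swap(6,7), lo=7 mid=8 ⇒ 4 10 11 12 13 8 9 14 15 16 17
done. lo=7 hi=7; arr=4 10 11 12 13 8 9 14 15 16 17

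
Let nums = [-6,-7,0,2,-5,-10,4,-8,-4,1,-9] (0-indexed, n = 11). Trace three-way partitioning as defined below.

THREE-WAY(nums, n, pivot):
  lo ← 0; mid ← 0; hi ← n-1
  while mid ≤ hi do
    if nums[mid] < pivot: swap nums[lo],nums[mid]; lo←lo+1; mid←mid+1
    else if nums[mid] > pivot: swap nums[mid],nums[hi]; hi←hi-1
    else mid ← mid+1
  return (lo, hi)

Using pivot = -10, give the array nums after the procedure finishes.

[-10,0,2,-5,-7,4,-8,-4,1,-9,-6]

pivot = -10; lo=0, mid=0, hi=10
nums[mid]=-6>-10: swap nums[0],nums[10]; hi=9 → [-9,-7,0,2,-5,-10,4,-8,-4,1,-6]
nums[mid]=-9>-10: swap nums[0],nums[9]; hi=8 → [1,-7,0,2,-5,-10,4,-8,-4,-9,-6]
nums[mid]=1>-10: swap nums[0],nums[8]; hi=7 → [-4,-7,0,2,-5,-10,4,-8,1,-9,-6]
nums[mid]=-4>-10: swap nums[0],nums[7]; hi=6 → [-8,-7,0,2,-5,-10,4,-4,1,-9,-6]
nums[mid]=-8>-10: swap nums[0],nums[6]; hi=5 → [4,-7,0,2,-5,-10,-8,-4,1,-9,-6]
nums[mid]=4>-10: swap nums[0],nums[5]; hi=4 → [-10,-7,0,2,-5,4,-8,-4,1,-9,-6]
nums[mid]=-10=-10: mid=1
nums[mid]=-7>-10: swap nums[1],nums[4]; hi=3 → [-10,-5,0,2,-7,4,-8,-4,1,-9,-6]
nums[mid]=-5>-10: swap nums[1],nums[3]; hi=2 → [-10,2,0,-5,-7,4,-8,-4,1,-9,-6]
nums[mid]=2>-10: swap nums[1],nums[2]; hi=1 → [-10,0,2,-5,-7,4,-8,-4,1,-9,-6]
nums[mid]=0>-10: swap nums[1],nums[1]; hi=0 → [-10,0,2,-5,-7,4,-8,-4,1,-9,-6]
end: lo=0, hi=0; nums = [-10,0,2,-5,-7,4,-8,-4,1,-9,-6]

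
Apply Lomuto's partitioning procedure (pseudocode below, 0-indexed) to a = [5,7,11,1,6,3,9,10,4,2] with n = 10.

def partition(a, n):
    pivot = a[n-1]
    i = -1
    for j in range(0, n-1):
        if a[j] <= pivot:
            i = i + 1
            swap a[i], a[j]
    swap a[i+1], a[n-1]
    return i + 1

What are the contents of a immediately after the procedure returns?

pivot=2, i=-1
j=0: 5>2, skip
j=1: 7>2, skip
j=2: 11>2, skip
j=3: 1≤2, i=0, swap(0,3) ⇒ [1,7,11,5,6,3,9,10,4,2]
j=4: 6>2, skip
j=5: 3>2, skip
j=6: 9>2, skip
j=7: 10>2, skip
j=8: 4>2, skip
swap(1,9) ⇒ [1,2,11,5,6,3,9,10,4,7]; return 1

[1,2,11,5,6,3,9,10,4,7]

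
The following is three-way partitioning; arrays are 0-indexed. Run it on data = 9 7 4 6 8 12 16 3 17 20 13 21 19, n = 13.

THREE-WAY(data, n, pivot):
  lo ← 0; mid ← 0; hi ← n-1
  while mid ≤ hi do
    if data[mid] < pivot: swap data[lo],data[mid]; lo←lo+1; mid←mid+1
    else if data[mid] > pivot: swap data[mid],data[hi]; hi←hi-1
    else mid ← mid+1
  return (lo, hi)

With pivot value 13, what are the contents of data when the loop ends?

lo=0 mid=0 hi=12
9<13: swap(0,0), lo=1 mid=1 ⇒ 9 7 4 6 8 12 16 3 17 20 13 21 19
7<13: swap(1,1), lo=2 mid=2 ⇒ 9 7 4 6 8 12 16 3 17 20 13 21 19
4<13: swap(2,2), lo=3 mid=3 ⇒ 9 7 4 6 8 12 16 3 17 20 13 21 19
6<13: swap(3,3), lo=4 mid=4 ⇒ 9 7 4 6 8 12 16 3 17 20 13 21 19
8<13: swap(4,4), lo=5 mid=5 ⇒ 9 7 4 6 8 12 16 3 17 20 13 21 19
12<13: swap(5,5), lo=6 mid=6 ⇒ 9 7 4 6 8 12 16 3 17 20 13 21 19
16>13: swap(6,12), hi=11 ⇒ 9 7 4 6 8 12 19 3 17 20 13 21 16
19>13: swap(6,11), hi=10 ⇒ 9 7 4 6 8 12 21 3 17 20 13 19 16
21>13: swap(6,10), hi=9 ⇒ 9 7 4 6 8 12 13 3 17 20 21 19 16
13=13: mid=7
3<13: swap(6,7), lo=7 mid=8 ⇒ 9 7 4 6 8 12 3 13 17 20 21 19 16
17>13: swap(8,9), hi=8 ⇒ 9 7 4 6 8 12 3 13 20 17 21 19 16
20>13: swap(8,8), hi=7 ⇒ 9 7 4 6 8 12 3 13 20 17 21 19 16
done. lo=7 hi=7; data=9 7 4 6 8 12 3 13 20 17 21 19 16

9 7 4 6 8 12 3 13 20 17 21 19 16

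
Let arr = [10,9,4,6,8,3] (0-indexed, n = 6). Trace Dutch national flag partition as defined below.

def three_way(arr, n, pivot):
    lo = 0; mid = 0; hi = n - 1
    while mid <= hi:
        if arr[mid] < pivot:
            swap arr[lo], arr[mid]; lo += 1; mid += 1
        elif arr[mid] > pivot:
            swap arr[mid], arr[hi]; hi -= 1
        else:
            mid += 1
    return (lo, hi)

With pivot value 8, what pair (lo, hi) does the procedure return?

(3, 3)

pivot = 8; lo=0, mid=0, hi=5
arr[mid]=10>8: swap arr[0],arr[5]; hi=4 → [3,9,4,6,8,10]
arr[mid]=3<8: swap arr[0],arr[0]; lo=1,mid=1 → [3,9,4,6,8,10]
arr[mid]=9>8: swap arr[1],arr[4]; hi=3 → [3,8,4,6,9,10]
arr[mid]=8=8: mid=2
arr[mid]=4<8: swap arr[1],arr[2]; lo=2,mid=3 → [3,4,8,6,9,10]
arr[mid]=6<8: swap arr[2],arr[3]; lo=3,mid=4 → [3,4,6,8,9,10]
end: lo=3, hi=3; arr = [3,4,6,8,9,10]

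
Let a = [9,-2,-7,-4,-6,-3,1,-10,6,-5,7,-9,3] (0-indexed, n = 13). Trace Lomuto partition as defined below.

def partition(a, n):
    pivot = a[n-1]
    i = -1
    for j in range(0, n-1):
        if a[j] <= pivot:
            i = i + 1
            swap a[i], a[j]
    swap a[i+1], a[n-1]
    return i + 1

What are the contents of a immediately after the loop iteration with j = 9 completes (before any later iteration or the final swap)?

[-2,-7,-4,-6,-3,1,-10,-5,6,9,7,-9,3]

pivot = a[12] = 3; i = -1
j=0: a[0]=9 > 3 → no swap
j=1: a[1]=-2 ≤ 3 → i=0, swap a[0],a[1] → [-2,9,-7,-4,-6,-3,1,-10,6,-5,7,-9,3]
j=2: a[2]=-7 ≤ 3 → i=1, swap a[1],a[2] → [-2,-7,9,-4,-6,-3,1,-10,6,-5,7,-9,3]
j=3: a[3]=-4 ≤ 3 → i=2, swap a[2],a[3] → [-2,-7,-4,9,-6,-3,1,-10,6,-5,7,-9,3]
j=4: a[4]=-6 ≤ 3 → i=3, swap a[3],a[4] → [-2,-7,-4,-6,9,-3,1,-10,6,-5,7,-9,3]
j=5: a[5]=-3 ≤ 3 → i=4, swap a[4],a[5] → [-2,-7,-4,-6,-3,9,1,-10,6,-5,7,-9,3]
j=6: a[6]=1 ≤ 3 → i=5, swap a[5],a[6] → [-2,-7,-4,-6,-3,1,9,-10,6,-5,7,-9,3]
j=7: a[7]=-10 ≤ 3 → i=6, swap a[6],a[7] → [-2,-7,-4,-6,-3,1,-10,9,6,-5,7,-9,3]
j=8: a[8]=6 > 3 → no swap
j=9: a[9]=-5 ≤ 3 → i=7, swap a[7],a[9] → [-2,-7,-4,-6,-3,1,-10,-5,6,9,7,-9,3]
(after j=9) a = [-2,-7,-4,-6,-3,1,-10,-5,6,9,7,-9,3]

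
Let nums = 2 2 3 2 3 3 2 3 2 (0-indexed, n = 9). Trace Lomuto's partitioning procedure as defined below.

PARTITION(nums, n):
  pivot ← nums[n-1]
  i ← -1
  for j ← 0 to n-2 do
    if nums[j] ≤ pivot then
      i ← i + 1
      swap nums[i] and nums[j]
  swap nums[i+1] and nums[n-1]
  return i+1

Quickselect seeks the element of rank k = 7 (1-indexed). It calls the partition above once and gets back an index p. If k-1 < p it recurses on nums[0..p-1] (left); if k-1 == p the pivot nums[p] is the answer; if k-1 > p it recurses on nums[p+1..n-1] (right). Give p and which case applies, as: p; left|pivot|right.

4; right

pivot=2, i=-1
j=0: 2≤2, i=0, swap(0,0) ⇒ 2 2 3 2 3 3 2 3 2
j=1: 2≤2, i=1, swap(1,1) ⇒ 2 2 3 2 3 3 2 3 2
j=2: 3>2, skip
j=3: 2≤2, i=2, swap(2,3) ⇒ 2 2 2 3 3 3 2 3 2
j=4: 3>2, skip
j=5: 3>2, skip
j=6: 2≤2, i=3, swap(3,6) ⇒ 2 2 2 2 3 3 3 3 2
j=7: 3>2, skip
swap(4,8) ⇒ 2 2 2 2 2 3 3 3 3; return 4
p = 4; k-1 = 6 > 4 ⇒ right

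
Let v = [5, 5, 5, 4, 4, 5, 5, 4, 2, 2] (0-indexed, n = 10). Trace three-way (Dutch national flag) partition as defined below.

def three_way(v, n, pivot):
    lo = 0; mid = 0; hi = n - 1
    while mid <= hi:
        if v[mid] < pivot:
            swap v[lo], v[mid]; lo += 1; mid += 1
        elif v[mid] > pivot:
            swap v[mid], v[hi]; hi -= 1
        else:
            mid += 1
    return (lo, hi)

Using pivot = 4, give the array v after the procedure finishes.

pivot = 4; lo=0, mid=0, hi=9
v[mid]=5>4: swap v[0],v[9]; hi=8 → [2, 5, 5, 4, 4, 5, 5, 4, 2, 5]
v[mid]=2<4: swap v[0],v[0]; lo=1,mid=1 → [2, 5, 5, 4, 4, 5, 5, 4, 2, 5]
v[mid]=5>4: swap v[1],v[8]; hi=7 → [2, 2, 5, 4, 4, 5, 5, 4, 5, 5]
v[mid]=2<4: swap v[1],v[1]; lo=2,mid=2 → [2, 2, 5, 4, 4, 5, 5, 4, 5, 5]
v[mid]=5>4: swap v[2],v[7]; hi=6 → [2, 2, 4, 4, 4, 5, 5, 5, 5, 5]
v[mid]=4=4: mid=3
v[mid]=4=4: mid=4
v[mid]=4=4: mid=5
v[mid]=5>4: swap v[5],v[6]; hi=5 → [2, 2, 4, 4, 4, 5, 5, 5, 5, 5]
v[mid]=5>4: swap v[5],v[5]; hi=4 → [2, 2, 4, 4, 4, 5, 5, 5, 5, 5]
end: lo=2, hi=4; v = [2, 2, 4, 4, 4, 5, 5, 5, 5, 5]

[2, 2, 4, 4, 4, 5, 5, 5, 5, 5]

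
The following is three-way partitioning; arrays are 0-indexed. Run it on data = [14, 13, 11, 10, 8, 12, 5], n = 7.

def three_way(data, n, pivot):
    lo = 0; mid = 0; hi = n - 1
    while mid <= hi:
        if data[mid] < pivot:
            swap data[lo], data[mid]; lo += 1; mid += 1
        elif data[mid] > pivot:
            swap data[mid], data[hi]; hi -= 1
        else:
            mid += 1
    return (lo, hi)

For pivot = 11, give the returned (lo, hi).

(3, 3)

pivot = 11; lo=0, mid=0, hi=6
data[mid]=14>11: swap data[0],data[6]; hi=5 → [5, 13, 11, 10, 8, 12, 14]
data[mid]=5<11: swap data[0],data[0]; lo=1,mid=1 → [5, 13, 11, 10, 8, 12, 14]
data[mid]=13>11: swap data[1],data[5]; hi=4 → [5, 12, 11, 10, 8, 13, 14]
data[mid]=12>11: swap data[1],data[4]; hi=3 → [5, 8, 11, 10, 12, 13, 14]
data[mid]=8<11: swap data[1],data[1]; lo=2,mid=2 → [5, 8, 11, 10, 12, 13, 14]
data[mid]=11=11: mid=3
data[mid]=10<11: swap data[2],data[3]; lo=3,mid=4 → [5, 8, 10, 11, 12, 13, 14]
end: lo=3, hi=3; data = [5, 8, 10, 11, 12, 13, 14]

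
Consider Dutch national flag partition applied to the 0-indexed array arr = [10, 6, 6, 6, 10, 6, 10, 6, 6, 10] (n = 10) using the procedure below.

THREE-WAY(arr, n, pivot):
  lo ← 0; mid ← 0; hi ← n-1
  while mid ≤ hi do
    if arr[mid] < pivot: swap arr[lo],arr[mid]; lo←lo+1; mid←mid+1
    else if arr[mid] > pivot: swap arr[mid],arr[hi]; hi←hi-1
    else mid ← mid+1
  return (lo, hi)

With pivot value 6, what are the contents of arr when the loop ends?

pivot = 6; lo=0, mid=0, hi=9
arr[mid]=10>6: swap arr[0],arr[9]; hi=8 → [10, 6, 6, 6, 10, 6, 10, 6, 6, 10]
arr[mid]=10>6: swap arr[0],arr[8]; hi=7 → [6, 6, 6, 6, 10, 6, 10, 6, 10, 10]
arr[mid]=6=6: mid=1
arr[mid]=6=6: mid=2
arr[mid]=6=6: mid=3
arr[mid]=6=6: mid=4
arr[mid]=10>6: swap arr[4],arr[7]; hi=6 → [6, 6, 6, 6, 6, 6, 10, 10, 10, 10]
arr[mid]=6=6: mid=5
arr[mid]=6=6: mid=6
arr[mid]=10>6: swap arr[6],arr[6]; hi=5 → [6, 6, 6, 6, 6, 6, 10, 10, 10, 10]
end: lo=0, hi=5; arr = [6, 6, 6, 6, 6, 6, 10, 10, 10, 10]

[6, 6, 6, 6, 6, 6, 10, 10, 10, 10]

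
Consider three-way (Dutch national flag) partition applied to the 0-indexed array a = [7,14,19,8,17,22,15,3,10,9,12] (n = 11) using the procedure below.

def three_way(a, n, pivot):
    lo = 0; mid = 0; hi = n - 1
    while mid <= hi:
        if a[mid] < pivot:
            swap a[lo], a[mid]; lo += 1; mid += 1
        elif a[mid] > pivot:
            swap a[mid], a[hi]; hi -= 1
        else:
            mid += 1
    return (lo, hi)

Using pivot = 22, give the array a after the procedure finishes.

pivot = 22; lo=0, mid=0, hi=10
a[mid]=7<22: swap a[0],a[0]; lo=1,mid=1 → [7,14,19,8,17,22,15,3,10,9,12]
a[mid]=14<22: swap a[1],a[1]; lo=2,mid=2 → [7,14,19,8,17,22,15,3,10,9,12]
a[mid]=19<22: swap a[2],a[2]; lo=3,mid=3 → [7,14,19,8,17,22,15,3,10,9,12]
a[mid]=8<22: swap a[3],a[3]; lo=4,mid=4 → [7,14,19,8,17,22,15,3,10,9,12]
a[mid]=17<22: swap a[4],a[4]; lo=5,mid=5 → [7,14,19,8,17,22,15,3,10,9,12]
a[mid]=22=22: mid=6
a[mid]=15<22: swap a[5],a[6]; lo=6,mid=7 → [7,14,19,8,17,15,22,3,10,9,12]
a[mid]=3<22: swap a[6],a[7]; lo=7,mid=8 → [7,14,19,8,17,15,3,22,10,9,12]
a[mid]=10<22: swap a[7],a[8]; lo=8,mid=9 → [7,14,19,8,17,15,3,10,22,9,12]
a[mid]=9<22: swap a[8],a[9]; lo=9,mid=10 → [7,14,19,8,17,15,3,10,9,22,12]
a[mid]=12<22: swap a[9],a[10]; lo=10,mid=11 → [7,14,19,8,17,15,3,10,9,12,22]
end: lo=10, hi=10; a = [7,14,19,8,17,15,3,10,9,12,22]

[7,14,19,8,17,15,3,10,9,12,22]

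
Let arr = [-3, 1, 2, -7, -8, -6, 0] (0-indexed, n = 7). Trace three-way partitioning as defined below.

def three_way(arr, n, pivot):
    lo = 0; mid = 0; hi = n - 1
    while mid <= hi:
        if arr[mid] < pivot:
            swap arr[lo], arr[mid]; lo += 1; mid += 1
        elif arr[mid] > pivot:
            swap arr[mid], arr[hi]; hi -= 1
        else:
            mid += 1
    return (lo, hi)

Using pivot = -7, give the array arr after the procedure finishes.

lo=0 mid=0 hi=6
-3>-7: swap(0,6), hi=5 ⇒ [0, 1, 2, -7, -8, -6, -3]
0>-7: swap(0,5), hi=4 ⇒ [-6, 1, 2, -7, -8, 0, -3]
-6>-7: swap(0,4), hi=3 ⇒ [-8, 1, 2, -7, -6, 0, -3]
-8<-7: swap(0,0), lo=1 mid=1 ⇒ [-8, 1, 2, -7, -6, 0, -3]
1>-7: swap(1,3), hi=2 ⇒ [-8, -7, 2, 1, -6, 0, -3]
-7=-7: mid=2
2>-7: swap(2,2), hi=1 ⇒ [-8, -7, 2, 1, -6, 0, -3]
done. lo=1 hi=1; arr=[-8, -7, 2, 1, -6, 0, -3]

[-8, -7, 2, 1, -6, 0, -3]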